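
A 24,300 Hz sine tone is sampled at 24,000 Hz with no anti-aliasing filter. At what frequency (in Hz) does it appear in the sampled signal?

Nyquist = 24,000/2 = 12,000 Hz; 24,300 Hz exceeds it.
Alias = |24,300 − 1×24,000| = |24,300 − 24,000| = 300 Hz.

300 Hz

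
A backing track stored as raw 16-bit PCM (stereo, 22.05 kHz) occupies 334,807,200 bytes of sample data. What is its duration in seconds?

Byte rate = 22,050 × 2 × 2 = 88,200 bytes/s.
Duration = 334,807,200 / 88,200 = 3,796 s.

3,796 seconds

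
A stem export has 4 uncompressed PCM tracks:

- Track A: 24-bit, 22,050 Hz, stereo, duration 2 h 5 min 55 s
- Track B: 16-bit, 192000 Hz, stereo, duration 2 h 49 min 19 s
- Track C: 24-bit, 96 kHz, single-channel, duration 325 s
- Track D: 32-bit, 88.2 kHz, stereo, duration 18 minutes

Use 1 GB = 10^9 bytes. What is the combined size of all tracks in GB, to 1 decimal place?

9.7 GB

Track A: 2 h 5 min 55 s = 7,555 s; 22,050 × 7,555 × 3 × 2 = 999,526,500 bytes.
Track B: 2 h 49 min 19 s = 10,159 s; 192,000 × 10,159 × 2 × 2 = 7,802,112,000 bytes.
Track C: 96,000 × 325 × 3 × 1 = 93,600,000 bytes.
Track D: 18 minutes = 1,080 s; 88,200 × 1,080 × 4 × 2 = 762,048,000 bytes.
Total = 9,657,286,500 bytes = 9.7 GB.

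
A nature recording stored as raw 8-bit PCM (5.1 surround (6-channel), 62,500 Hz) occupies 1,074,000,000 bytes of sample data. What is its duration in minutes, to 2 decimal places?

47.73 minutes

Byte rate = 62,500 × 1 × 6 = 375,000 bytes/s.
Duration = 1,074,000,000 / 375,000 = 2,864 s.
2,864 s / 60 = 47.73 minutes.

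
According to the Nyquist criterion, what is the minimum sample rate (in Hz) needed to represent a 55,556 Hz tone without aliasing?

Minimum sample rate = 2 × 55,556 Hz = 111,112 Hz.

111,112 Hz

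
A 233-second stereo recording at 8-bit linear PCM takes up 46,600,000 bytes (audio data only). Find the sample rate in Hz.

Bytes = sample_rate × seconds × bytes_per_sample × channels.
sample_rate = 46,600,000 / (233 × 1 × 2) = 46,600,000 / 466 = 100,000 Hz.

100,000 Hz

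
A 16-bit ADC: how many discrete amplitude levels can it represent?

2^16 = 65,536.

65,536 levels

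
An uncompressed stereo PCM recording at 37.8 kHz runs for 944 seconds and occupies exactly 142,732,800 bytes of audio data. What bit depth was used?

16 bits

Bytes per sample = 142,732,800 / (37,800 × 944 × 2) = 142,732,800 / 71,366,400 = 2.
Bit depth = 2 × 8 = 16 bits.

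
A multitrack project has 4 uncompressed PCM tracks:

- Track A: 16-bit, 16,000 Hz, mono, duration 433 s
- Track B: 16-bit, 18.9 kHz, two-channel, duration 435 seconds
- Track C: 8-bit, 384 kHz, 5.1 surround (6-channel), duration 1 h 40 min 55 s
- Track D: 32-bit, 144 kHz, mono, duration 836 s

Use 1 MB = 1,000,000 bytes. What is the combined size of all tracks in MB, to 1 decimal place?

14479.0 MB

Track A: 16,000 × 433 × 2 × 1 = 13,856,000 bytes.
Track B: 18,900 × 435 × 2 × 2 = 32,886,000 bytes.
Track C: 1 h 40 min 55 s = 6,055 s; 384,000 × 6,055 × 1 × 6 = 13,950,720,000 bytes.
Track D: 144,000 × 836 × 4 × 1 = 481,536,000 bytes.
Total = 14,478,998,000 bytes = 14479.0 MB.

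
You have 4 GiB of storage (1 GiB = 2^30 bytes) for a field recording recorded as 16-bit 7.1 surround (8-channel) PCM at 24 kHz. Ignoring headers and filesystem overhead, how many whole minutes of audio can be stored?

186 minutes

Uncompressed byte rate = 24,000 × 2 × 8 = 384,000 bytes/s.
Capacity = 4 × 1,073,741,824 = 4,294,967,296 bytes.
4,294,967,296 / 384,000 ≈ 11184.81 s → 186 minutes.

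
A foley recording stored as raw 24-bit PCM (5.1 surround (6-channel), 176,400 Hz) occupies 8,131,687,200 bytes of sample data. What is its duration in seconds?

2,561 seconds

Byte rate = 176,400 × 3 × 6 = 3,175,200 bytes/s.
Duration = 8,131,687,200 / 3,175,200 = 2,561 s.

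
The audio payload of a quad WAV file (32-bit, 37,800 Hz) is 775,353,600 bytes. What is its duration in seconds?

1,282 seconds

Byte rate = 37,800 × 4 × 4 = 604,800 bytes/s.
Duration = 775,353,600 / 604,800 = 1,282 s.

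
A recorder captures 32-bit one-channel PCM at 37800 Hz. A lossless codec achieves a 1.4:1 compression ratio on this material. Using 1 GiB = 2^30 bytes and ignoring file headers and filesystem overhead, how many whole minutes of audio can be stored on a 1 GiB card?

165 minutes

Uncompressed byte rate = 37,800 × 4 × 1 = 151,200 bytes/s.
After 1.4:1 compression, effective rate ≈ 108000 bytes/s.
Capacity = 1 × 1,073,741,824 = 1,073,741,824 bytes.
1,073,741,824 / effective rate ≈ 9942.05 s → 165 minutes.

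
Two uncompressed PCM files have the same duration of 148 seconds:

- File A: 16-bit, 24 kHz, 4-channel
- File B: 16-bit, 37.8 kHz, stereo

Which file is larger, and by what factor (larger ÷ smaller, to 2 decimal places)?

File A: 24,000 × 2 × 4 = 192,000 bytes/s.
File B: 37,800 × 2 × 2 = 151,200 bytes/s.
File A is larger; ratio = 28,416,000 / 22,377,600 = 1.27.

File A, by a factor of 1.27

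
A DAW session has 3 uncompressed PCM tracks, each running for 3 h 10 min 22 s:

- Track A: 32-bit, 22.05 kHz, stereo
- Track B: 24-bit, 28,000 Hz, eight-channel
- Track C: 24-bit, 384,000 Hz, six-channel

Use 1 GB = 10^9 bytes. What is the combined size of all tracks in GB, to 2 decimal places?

3 h 10 min 22 s = 11,422 s.
Track A: 22,050 × 11,422 × 4 × 2 = 2,014,840,800 bytes.
Track B: 28,000 × 11,422 × 3 × 8 = 7,675,584,000 bytes.
Track C: 384,000 × 11,422 × 3 × 6 = 78,948,864,000 bytes.
Total = 88,639,288,800 bytes = 88.64 GB.

88.64 GB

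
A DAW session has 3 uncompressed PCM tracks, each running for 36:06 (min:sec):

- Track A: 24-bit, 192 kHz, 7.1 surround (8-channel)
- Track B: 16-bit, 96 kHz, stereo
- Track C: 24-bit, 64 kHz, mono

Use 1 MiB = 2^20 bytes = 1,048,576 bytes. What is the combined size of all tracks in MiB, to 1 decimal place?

10708.4 MiB

36:06 (min:sec) = 2,166 s.
Track A: 192,000 × 2,166 × 3 × 8 = 9,980,928,000 bytes.
Track B: 96,000 × 2,166 × 2 × 2 = 831,744,000 bytes.
Track C: 64,000 × 2,166 × 3 × 1 = 415,872,000 bytes.
Total = 11,228,544,000 bytes = 10708.4 MiB.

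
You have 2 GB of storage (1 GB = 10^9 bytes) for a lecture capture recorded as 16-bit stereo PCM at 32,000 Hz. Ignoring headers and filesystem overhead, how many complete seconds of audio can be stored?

Uncompressed byte rate = 32,000 × 2 × 2 = 128,000 bytes/s.
Capacity = 2 × 1,000,000,000 = 2,000,000,000 bytes.
2,000,000,000 / 128,000 ≈ 15625 s → 15,625 seconds.

15,625 seconds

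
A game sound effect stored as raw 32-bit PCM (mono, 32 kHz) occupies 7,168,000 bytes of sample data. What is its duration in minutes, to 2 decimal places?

0.93 minutes

Byte rate = 32,000 × 4 × 1 = 128,000 bytes/s.
Duration = 7,168,000 / 128,000 = 56 s.
56 s / 60 = 0.93 minutes.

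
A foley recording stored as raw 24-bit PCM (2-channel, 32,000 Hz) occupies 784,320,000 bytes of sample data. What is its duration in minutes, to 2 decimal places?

Byte rate = 32,000 × 3 × 2 = 192,000 bytes/s.
Duration = 784,320,000 / 192,000 = 4,085 s.
4,085 s / 60 = 68.08 minutes.

68.08 minutes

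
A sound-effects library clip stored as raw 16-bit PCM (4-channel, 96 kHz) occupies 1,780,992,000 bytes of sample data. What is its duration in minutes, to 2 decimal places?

38.65 minutes

Byte rate = 96,000 × 2 × 4 = 768,000 bytes/s.
Duration = 1,780,992,000 / 768,000 = 2,319 s.
2,319 s / 60 = 38.65 minutes.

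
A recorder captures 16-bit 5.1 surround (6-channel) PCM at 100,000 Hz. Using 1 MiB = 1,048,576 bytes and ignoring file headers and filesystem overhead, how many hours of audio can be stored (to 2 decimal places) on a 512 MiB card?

Uncompressed byte rate = 100,000 × 2 × 6 = 1,200,000 bytes/s.
Capacity = 512 × 1,048,576 = 536,870,912 bytes.
536,870,912 / 1,200,000 ≈ 447.39 s → 0.12 hours.

0.12 hours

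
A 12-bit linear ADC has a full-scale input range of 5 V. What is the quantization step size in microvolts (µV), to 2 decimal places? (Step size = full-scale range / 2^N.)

5 V / 2^12 = 5 / 4,096 V = 1220.70 µV.

1220.70 µV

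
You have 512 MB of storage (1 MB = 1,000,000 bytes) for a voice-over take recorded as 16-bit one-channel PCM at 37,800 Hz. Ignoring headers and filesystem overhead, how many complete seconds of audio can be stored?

Uncompressed byte rate = 37,800 × 2 × 1 = 75,600 bytes/s.
Capacity = 512 × 1,000,000 = 512,000,000 bytes.
512,000,000 / 75,600 ≈ 6772.49 s → 6,772 seconds.

6,772 seconds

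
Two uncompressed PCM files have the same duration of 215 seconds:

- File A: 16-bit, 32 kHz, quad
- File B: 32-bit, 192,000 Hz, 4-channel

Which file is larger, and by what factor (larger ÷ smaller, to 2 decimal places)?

File B, by a factor of 12.00

File A: 32,000 × 2 × 4 = 256,000 bytes/s.
File B: 192,000 × 4 × 4 = 3,072,000 bytes/s.
File B is larger; ratio = 660,480,000 / 55,040,000 = 12.00.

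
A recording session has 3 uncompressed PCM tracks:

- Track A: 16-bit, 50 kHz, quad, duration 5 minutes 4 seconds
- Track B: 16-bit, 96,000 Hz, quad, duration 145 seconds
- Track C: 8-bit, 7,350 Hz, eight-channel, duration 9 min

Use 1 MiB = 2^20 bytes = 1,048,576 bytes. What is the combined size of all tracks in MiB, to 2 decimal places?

252.45 MiB

Track A: 5 minutes 4 seconds = 304 s; 50,000 × 304 × 2 × 4 = 121,600,000 bytes.
Track B: 96,000 × 145 × 2 × 4 = 111,360,000 bytes.
Track C: 9 min = 540 s; 7,350 × 540 × 1 × 8 = 31,752,000 bytes.
Total = 264,712,000 bytes = 252.45 MiB.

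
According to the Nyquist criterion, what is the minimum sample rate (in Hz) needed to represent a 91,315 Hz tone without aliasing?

182,630 Hz

Minimum sample rate = 2 × 91,315 Hz = 182,630 Hz.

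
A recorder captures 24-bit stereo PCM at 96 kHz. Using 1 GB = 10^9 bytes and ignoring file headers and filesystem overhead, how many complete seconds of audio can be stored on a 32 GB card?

55,555 seconds

Uncompressed byte rate = 96,000 × 3 × 2 = 576,000 bytes/s.
Capacity = 32 × 1,000,000,000 = 32,000,000,000 bytes.
32,000,000,000 / 576,000 ≈ 55555.56 s → 55,555 seconds.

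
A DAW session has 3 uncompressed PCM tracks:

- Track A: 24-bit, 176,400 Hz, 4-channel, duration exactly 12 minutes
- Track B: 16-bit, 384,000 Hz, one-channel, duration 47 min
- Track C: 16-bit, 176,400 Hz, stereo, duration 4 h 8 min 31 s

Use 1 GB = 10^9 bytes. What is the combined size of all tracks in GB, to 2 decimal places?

14.21 GB

Track A: exactly 12 minutes = 720 s; 176,400 × 720 × 3 × 4 = 1,524,096,000 bytes.
Track B: 47 min = 2,820 s; 384,000 × 2,820 × 2 × 1 = 2,165,760,000 bytes.
Track C: 4 h 8 min 31 s = 14,911 s; 176,400 × 14,911 × 2 × 2 = 10,521,201,600 bytes.
Total = 14,211,057,600 bytes = 14.21 GB.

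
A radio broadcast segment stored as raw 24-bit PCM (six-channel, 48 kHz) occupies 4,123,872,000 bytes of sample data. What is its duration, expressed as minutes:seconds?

Byte rate = 48,000 × 3 × 6 = 864,000 bytes/s.
Duration = 4,123,872,000 / 864,000 = 4,773 s.
4,773 s = 79:33.

79:33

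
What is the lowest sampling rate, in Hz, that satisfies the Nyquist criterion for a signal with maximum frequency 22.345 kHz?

Minimum sample rate = 2 × 22,345 Hz = 44,690 Hz.

44,690 Hz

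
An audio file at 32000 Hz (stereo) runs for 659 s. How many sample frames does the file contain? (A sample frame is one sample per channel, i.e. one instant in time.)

32,000 samples/s × 659 s = 21,088,000 frames.

21,088,000 sample frames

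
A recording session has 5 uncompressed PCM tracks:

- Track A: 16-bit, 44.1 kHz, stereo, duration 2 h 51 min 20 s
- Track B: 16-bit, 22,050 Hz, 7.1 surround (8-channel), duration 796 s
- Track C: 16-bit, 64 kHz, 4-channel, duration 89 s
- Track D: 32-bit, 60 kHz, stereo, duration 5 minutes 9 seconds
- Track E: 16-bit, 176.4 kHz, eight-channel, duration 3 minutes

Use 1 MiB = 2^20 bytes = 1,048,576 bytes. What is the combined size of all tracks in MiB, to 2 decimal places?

2666.61 MiB

Track A: 2 h 51 min 20 s = 10,280 s; 44,100 × 10,280 × 2 × 2 = 1,813,392,000 bytes.
Track B: 22,050 × 796 × 2 × 8 = 280,828,800 bytes.
Track C: 64,000 × 89 × 2 × 4 = 45,568,000 bytes.
Track D: 5 minutes 9 seconds = 309 s; 60,000 × 309 × 4 × 2 = 148,320,000 bytes.
Track E: 3 minutes = 180 s; 176,400 × 180 × 2 × 8 = 508,032,000 bytes.
Total = 2,796,140,800 bytes = 2666.61 MiB.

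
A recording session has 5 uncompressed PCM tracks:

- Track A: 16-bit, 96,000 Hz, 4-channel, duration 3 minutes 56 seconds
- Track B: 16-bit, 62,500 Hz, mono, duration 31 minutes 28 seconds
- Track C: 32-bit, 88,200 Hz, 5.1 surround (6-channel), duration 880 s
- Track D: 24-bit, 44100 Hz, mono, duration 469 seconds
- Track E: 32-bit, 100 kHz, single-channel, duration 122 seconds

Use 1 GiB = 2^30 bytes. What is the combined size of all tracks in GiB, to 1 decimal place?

Track A: 3 minutes 56 seconds = 236 s; 96,000 × 236 × 2 × 4 = 181,248,000 bytes.
Track B: 31 minutes 28 seconds = 1,888 s; 62,500 × 1,888 × 2 × 1 = 236,000,000 bytes.
Track C: 88,200 × 880 × 4 × 6 = 1,862,784,000 bytes.
Track D: 44,100 × 469 × 3 × 1 = 62,048,700 bytes.
Track E: 100,000 × 122 × 4 × 1 = 48,800,000 bytes.
Total = 2,390,880,700 bytes = 2.2 GiB.

2.2 GiB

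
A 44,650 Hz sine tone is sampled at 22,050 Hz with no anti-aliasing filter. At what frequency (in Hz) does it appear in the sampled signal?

Nyquist = 22,050/2 = 11,025 Hz; 44,650 Hz exceeds it.
Alias = |44,650 − 2×22,050| = |44,650 − 44,100| = 550 Hz.

550 Hz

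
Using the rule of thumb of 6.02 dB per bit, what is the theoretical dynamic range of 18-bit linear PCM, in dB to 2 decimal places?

18 × 6.02 = 108.36 dB.

108.36 dB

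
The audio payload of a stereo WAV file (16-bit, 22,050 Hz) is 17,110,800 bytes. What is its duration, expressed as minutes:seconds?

3:14

Byte rate = 22,050 × 2 × 2 = 88,200 bytes/s.
Duration = 17,110,800 / 88,200 = 194 s.
194 s = 3:14.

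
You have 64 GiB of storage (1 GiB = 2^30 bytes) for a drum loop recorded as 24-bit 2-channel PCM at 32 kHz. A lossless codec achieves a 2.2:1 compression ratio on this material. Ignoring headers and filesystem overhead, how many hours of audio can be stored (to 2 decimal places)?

Uncompressed byte rate = 32,000 × 3 × 2 = 192,000 bytes/s.
After 2.2:1 compression, effective rate ≈ 87272.73 bytes/s.
Capacity = 64 × 1,073,741,824 = 68,719,476,736 bytes.
68,719,476,736 / effective rate ≈ 787410.67 s → 218.73 hours.

218.73 hours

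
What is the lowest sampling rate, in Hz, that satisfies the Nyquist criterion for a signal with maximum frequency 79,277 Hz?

158,554 Hz

Minimum sample rate = 2 × 79,277 Hz = 158,554 Hz.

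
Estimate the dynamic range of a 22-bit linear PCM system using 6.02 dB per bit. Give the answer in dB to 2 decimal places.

132.44 dB

22 × 6.02 = 132.44 dB.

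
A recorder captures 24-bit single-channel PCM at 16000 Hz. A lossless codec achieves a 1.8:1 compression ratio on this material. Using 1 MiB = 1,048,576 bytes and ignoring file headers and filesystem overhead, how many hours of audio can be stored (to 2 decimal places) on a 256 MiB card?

Uncompressed byte rate = 16,000 × 3 × 1 = 48,000 bytes/s.
After 1.8:1 compression, effective rate ≈ 26666.67 bytes/s.
Capacity = 256 × 1,048,576 = 268,435,456 bytes.
268,435,456 / effective rate ≈ 10066.33 s → 2.80 hours.

2.80 hours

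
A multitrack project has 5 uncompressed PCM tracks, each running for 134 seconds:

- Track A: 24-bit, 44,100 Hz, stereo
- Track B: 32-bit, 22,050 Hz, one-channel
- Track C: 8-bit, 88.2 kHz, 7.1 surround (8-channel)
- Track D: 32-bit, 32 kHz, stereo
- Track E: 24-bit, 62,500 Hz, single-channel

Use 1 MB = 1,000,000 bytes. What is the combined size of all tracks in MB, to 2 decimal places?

201.25 MB

Track A: 44,100 × 134 × 3 × 2 = 35,456,400 bytes.
Track B: 22,050 × 134 × 4 × 1 = 11,818,800 bytes.
Track C: 88,200 × 134 × 1 × 8 = 94,550,400 bytes.
Track D: 32,000 × 134 × 4 × 2 = 34,304,000 bytes.
Track E: 62,500 × 134 × 3 × 1 = 25,125,000 bytes.
Total = 201,254,600 bytes = 201.25 MB.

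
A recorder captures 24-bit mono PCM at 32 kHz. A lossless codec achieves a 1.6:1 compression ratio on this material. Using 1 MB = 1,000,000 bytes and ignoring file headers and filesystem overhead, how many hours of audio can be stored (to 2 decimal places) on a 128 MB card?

Uncompressed byte rate = 32,000 × 3 × 1 = 96,000 bytes/s.
After 1.6:1 compression, effective rate ≈ 60000 bytes/s.
Capacity = 128 × 1,000,000 = 128,000,000 bytes.
128,000,000 / effective rate ≈ 2133.33 s → 0.59 hours.

0.59 hours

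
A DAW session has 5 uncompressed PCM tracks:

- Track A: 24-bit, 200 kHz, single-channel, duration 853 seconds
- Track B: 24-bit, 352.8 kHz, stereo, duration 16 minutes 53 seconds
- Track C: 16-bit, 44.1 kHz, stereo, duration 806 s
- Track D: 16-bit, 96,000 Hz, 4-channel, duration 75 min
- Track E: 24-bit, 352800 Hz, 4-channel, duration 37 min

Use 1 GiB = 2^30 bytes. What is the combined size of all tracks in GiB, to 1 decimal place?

14.6 GiB

Track A: 200,000 × 853 × 3 × 1 = 511,800,000 bytes.
Track B: 16 minutes 53 seconds = 1,013 s; 352,800 × 1,013 × 3 × 2 = 2,144,318,400 bytes.
Track C: 44,100 × 806 × 2 × 2 = 142,178,400 bytes.
Track D: 75 min = 4,500 s; 96,000 × 4,500 × 2 × 4 = 3,456,000,000 bytes.
Track E: 37 min = 2,220 s; 352,800 × 2,220 × 3 × 4 = 9,398,592,000 bytes.
Total = 15,652,888,800 bytes = 14.6 GiB.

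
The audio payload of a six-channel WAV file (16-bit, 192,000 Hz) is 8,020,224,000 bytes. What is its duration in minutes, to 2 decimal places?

Byte rate = 192,000 × 2 × 6 = 2,304,000 bytes/s.
Duration = 8,020,224,000 / 2,304,000 = 3,481 s.
3,481 s / 60 = 58.02 minutes.

58.02 minutes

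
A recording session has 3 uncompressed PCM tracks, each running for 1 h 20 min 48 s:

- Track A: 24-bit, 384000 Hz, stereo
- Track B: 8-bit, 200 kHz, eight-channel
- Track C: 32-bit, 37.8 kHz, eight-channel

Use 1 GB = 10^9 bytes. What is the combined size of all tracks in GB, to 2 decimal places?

1 h 20 min 48 s = 4,848 s.
Track A: 384,000 × 4,848 × 3 × 2 = 11,169,792,000 bytes.
Track B: 200,000 × 4,848 × 1 × 8 = 7,756,800,000 bytes.
Track C: 37,800 × 4,848 × 4 × 8 = 5,864,140,800 bytes.
Total = 24,790,732,800 bytes = 24.79 GB.

24.79 GB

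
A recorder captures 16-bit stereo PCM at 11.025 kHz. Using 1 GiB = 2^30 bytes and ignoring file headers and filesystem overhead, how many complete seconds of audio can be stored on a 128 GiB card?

Uncompressed byte rate = 11,025 × 2 × 2 = 44,100 bytes/s.
Capacity = 128 × 1,073,741,824 = 137,438,953,472 bytes.
137,438,953,472 / 44,100 ≈ 3116529.56 s → 3,116,529 seconds.

3,116,529 seconds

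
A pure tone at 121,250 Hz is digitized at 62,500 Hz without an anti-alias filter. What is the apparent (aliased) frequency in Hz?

3,750 Hz

Nyquist = 62,500/2 = 31,250 Hz; 121,250 Hz exceeds it.
Alias = |121,250 − 2×62,500| = |121,250 − 125,000| = 3,750 Hz.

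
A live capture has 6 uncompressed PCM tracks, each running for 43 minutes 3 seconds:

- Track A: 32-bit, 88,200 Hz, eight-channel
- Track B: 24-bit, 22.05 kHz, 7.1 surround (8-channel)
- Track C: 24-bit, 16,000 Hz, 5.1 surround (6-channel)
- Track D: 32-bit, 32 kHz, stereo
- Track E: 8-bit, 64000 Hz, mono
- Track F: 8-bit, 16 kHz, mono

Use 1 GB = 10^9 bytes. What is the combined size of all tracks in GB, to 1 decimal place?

10.3 GB

43 minutes 3 seconds = 2,583 s.
Track A: 88,200 × 2,583 × 4 × 8 = 7,290,259,200 bytes.
Track B: 22,050 × 2,583 × 3 × 8 = 1,366,923,600 bytes.
Track C: 16,000 × 2,583 × 3 × 6 = 743,904,000 bytes.
Track D: 32,000 × 2,583 × 4 × 2 = 661,248,000 bytes.
Track E: 64,000 × 2,583 × 1 × 1 = 165,312,000 bytes.
Track F: 16,000 × 2,583 × 1 × 1 = 41,328,000 bytes.
Total = 10,268,974,800 bytes = 10.3 GB.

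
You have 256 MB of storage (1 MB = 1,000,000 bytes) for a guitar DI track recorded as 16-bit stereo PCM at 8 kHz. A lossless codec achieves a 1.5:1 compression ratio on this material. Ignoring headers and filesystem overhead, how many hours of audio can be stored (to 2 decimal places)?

Uncompressed byte rate = 8,000 × 2 × 2 = 32,000 bytes/s.
After 1.5:1 compression, effective rate ≈ 21333.33 bytes/s.
Capacity = 256 × 1,000,000 = 256,000,000 bytes.
256,000,000 / effective rate ≈ 12000 s → 3.33 hours.

3.33 hours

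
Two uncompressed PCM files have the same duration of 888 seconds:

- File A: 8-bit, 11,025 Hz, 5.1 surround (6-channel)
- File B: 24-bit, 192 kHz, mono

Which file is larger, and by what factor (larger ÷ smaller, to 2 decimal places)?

File A: 11,025 × 1 × 6 = 66,150 bytes/s.
File B: 192,000 × 3 × 1 = 576,000 bytes/s.
File B is larger; ratio = 511,488,000 / 58,741,200 = 8.71.

File B, by a factor of 8.71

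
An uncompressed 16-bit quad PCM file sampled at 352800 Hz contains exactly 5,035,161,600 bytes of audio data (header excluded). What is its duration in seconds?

1,784 seconds

Byte rate = 352,800 × 2 × 4 = 2,822,400 bytes/s.
Duration = 5,035,161,600 / 2,822,400 = 1,784 s.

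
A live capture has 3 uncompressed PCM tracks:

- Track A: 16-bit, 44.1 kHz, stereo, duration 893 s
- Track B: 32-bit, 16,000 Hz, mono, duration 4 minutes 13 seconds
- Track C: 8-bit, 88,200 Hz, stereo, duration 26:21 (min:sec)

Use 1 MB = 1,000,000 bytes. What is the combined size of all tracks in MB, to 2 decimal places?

452.61 MB

Track A: 44,100 × 893 × 2 × 2 = 157,525,200 bytes.
Track B: 4 minutes 13 seconds = 253 s; 16,000 × 253 × 4 × 1 = 16,192,000 bytes.
Track C: 26:21 (min:sec) = 1,581 s; 88,200 × 1,581 × 1 × 2 = 278,888,400 bytes.
Total = 452,605,600 bytes = 452.61 MB.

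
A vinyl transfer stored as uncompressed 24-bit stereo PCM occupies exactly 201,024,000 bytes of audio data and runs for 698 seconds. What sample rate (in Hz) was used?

48,000 Hz

Bytes = sample_rate × seconds × bytes_per_sample × channels.
sample_rate = 201,024,000 / (698 × 3 × 2) = 201,024,000 / 4,188 = 48,000 Hz.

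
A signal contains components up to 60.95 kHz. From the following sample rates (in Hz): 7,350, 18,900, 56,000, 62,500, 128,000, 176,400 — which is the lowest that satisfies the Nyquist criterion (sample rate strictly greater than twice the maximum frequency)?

128,000 Hz

Need sample rate > 2 × 60,950 = 121,900 Hz.
Lowest listed rate above 121,900 Hz is 128,000 Hz.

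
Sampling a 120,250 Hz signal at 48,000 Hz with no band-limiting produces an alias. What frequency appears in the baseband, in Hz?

23,750 Hz

Nyquist = 48,000/2 = 24,000 Hz; 120,250 Hz exceeds it.
Alias = |120,250 − 3×48,000| = |120,250 − 144,000| = 23,750 Hz.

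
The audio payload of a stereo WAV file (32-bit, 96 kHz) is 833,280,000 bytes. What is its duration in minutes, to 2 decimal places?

Byte rate = 96,000 × 4 × 2 = 768,000 bytes/s.
Duration = 833,280,000 / 768,000 = 1,085 s.
1,085 s / 60 = 18.08 minutes.

18.08 minutes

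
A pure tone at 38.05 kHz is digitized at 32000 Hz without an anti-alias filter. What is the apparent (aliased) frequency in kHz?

6.05 kHz

Nyquist = 32,000/2 = 16,000 Hz; 38,050 Hz exceeds it.
Alias = |38,050 − 1×32,000| = |38,050 − 32,000| = 6,050 Hz = 6.05 kHz.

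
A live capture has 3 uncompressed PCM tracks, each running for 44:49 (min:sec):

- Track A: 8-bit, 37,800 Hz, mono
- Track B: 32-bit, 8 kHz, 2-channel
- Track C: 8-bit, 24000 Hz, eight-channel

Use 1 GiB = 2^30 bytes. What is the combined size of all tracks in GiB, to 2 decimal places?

0.74 GiB

44:49 (min:sec) = 2,689 s.
Track A: 37,800 × 2,689 × 1 × 1 = 101,644,200 bytes.
Track B: 8,000 × 2,689 × 4 × 2 = 172,096,000 bytes.
Track C: 24,000 × 2,689 × 1 × 8 = 516,288,000 bytes.
Total = 790,028,200 bytes = 0.74 GiB.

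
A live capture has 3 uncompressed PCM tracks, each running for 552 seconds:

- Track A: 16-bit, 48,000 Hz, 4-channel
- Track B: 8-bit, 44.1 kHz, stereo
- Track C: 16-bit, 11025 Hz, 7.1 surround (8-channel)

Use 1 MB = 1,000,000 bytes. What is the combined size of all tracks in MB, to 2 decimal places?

Track A: 48,000 × 552 × 2 × 4 = 211,968,000 bytes.
Track B: 44,100 × 552 × 1 × 2 = 48,686,400 bytes.
Track C: 11,025 × 552 × 2 × 8 = 97,372,800 bytes.
Total = 358,027,200 bytes = 358.03 MB.

358.03 MB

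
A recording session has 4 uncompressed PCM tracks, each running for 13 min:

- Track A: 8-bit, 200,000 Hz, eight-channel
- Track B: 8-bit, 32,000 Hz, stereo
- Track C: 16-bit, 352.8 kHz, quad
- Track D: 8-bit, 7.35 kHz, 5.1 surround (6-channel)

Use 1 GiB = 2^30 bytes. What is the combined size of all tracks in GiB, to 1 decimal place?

3.3 GiB

13 min = 780 s.
Track A: 200,000 × 780 × 1 × 8 = 1,248,000,000 bytes.
Track B: 32,000 × 780 × 1 × 2 = 49,920,000 bytes.
Track C: 352,800 × 780 × 2 × 4 = 2,201,472,000 bytes.
Track D: 7,350 × 780 × 1 × 6 = 34,398,000 bytes.
Total = 3,533,790,000 bytes = 3.3 GiB.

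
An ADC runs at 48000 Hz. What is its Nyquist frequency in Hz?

Nyquist frequency = sample rate / 2 = 48,000 / 2 = 24,000 Hz.

24,000 Hz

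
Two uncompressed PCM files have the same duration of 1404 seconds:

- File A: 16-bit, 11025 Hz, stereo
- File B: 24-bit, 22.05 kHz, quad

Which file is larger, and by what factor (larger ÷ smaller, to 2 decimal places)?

File B, by a factor of 6.00

File A: 11,025 × 2 × 2 = 44,100 bytes/s.
File B: 22,050 × 3 × 4 = 264,600 bytes/s.
File B is larger; ratio = 371,498,400 / 61,916,400 = 6.00.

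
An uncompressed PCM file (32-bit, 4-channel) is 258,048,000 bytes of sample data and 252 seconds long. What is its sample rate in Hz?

Bytes = sample_rate × seconds × bytes_per_sample × channels.
sample_rate = 258,048,000 / (252 × 4 × 4) = 258,048,000 / 4,032 = 64,000 Hz.

64,000 Hz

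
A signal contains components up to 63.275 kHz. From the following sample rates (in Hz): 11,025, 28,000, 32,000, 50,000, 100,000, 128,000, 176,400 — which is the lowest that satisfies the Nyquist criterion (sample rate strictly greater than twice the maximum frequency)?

Need sample rate > 2 × 63,275 = 126,550 Hz.
Lowest listed rate above 126,550 Hz is 128,000 Hz.

128,000 Hz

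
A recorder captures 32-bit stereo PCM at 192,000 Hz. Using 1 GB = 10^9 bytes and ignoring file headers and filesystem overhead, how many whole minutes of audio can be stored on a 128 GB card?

1,388 minutes

Uncompressed byte rate = 192,000 × 4 × 2 = 1,536,000 bytes/s.
Capacity = 128 × 1,000,000,000 = 128,000,000,000 bytes.
128,000,000,000 / 1,536,000 ≈ 83333.33 s → 1,388 minutes.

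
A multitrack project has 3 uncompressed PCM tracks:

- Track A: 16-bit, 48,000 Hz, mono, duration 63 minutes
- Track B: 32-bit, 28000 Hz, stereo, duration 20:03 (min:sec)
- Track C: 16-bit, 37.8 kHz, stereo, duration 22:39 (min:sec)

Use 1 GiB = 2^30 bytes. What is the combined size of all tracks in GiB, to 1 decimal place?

Track A: 63 minutes = 3,780 s; 48,000 × 3,780 × 2 × 1 = 362,880,000 bytes.
Track B: 20:03 (min:sec) = 1,203 s; 28,000 × 1,203 × 4 × 2 = 269,472,000 bytes.
Track C: 22:39 (min:sec) = 1,359 s; 37,800 × 1,359 × 2 × 2 = 205,480,800 bytes.
Total = 837,832,800 bytes = 0.8 GiB.

0.8 GiB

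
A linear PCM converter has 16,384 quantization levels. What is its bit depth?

log2(16,384) = 14.

14 bits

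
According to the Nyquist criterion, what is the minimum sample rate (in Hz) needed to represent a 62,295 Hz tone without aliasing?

124,590 Hz

Minimum sample rate = 2 × 62,295 Hz = 124,590 Hz.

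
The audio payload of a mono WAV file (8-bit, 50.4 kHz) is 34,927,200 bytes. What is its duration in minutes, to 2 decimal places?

Byte rate = 50,400 × 1 × 1 = 50,400 bytes/s.
Duration = 34,927,200 / 50,400 = 693 s.
693 s / 60 = 11.55 minutes.

11.55 minutes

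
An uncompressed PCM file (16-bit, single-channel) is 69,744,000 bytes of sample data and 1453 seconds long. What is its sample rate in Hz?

24,000 Hz

Bytes = sample_rate × seconds × bytes_per_sample × channels.
sample_rate = 69,744,000 / (1,453 × 2 × 1) = 69,744,000 / 2,906 = 24,000 Hz.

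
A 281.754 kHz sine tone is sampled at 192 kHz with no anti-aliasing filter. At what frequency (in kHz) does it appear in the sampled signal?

89.754 kHz

Nyquist = 192,000/2 = 96,000 Hz; 281,754 Hz exceeds it.
Alias = |281,754 − 1×192,000| = |281,754 − 192,000| = 89,754 Hz = 89.754 kHz.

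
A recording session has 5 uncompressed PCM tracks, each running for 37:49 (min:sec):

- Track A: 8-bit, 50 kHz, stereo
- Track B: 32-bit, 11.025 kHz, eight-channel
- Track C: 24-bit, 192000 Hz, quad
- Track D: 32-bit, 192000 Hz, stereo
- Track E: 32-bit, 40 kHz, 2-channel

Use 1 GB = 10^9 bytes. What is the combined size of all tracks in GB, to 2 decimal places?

10.47 GB

37:49 (min:sec) = 2,269 s.
Track A: 50,000 × 2,269 × 1 × 2 = 226,900,000 bytes.
Track B: 11,025 × 2,269 × 4 × 8 = 800,503,200 bytes.
Track C: 192,000 × 2,269 × 3 × 4 = 5,227,776,000 bytes.
Track D: 192,000 × 2,269 × 4 × 2 = 3,485,184,000 bytes.
Track E: 40,000 × 2,269 × 4 × 2 = 726,080,000 bytes.
Total = 10,466,443,200 bytes = 10.47 GB.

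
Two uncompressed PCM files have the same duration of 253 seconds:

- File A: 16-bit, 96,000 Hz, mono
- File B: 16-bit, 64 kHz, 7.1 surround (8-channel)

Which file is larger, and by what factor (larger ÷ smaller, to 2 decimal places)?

File A: 96,000 × 2 × 1 = 192,000 bytes/s.
File B: 64,000 × 2 × 8 = 1,024,000 bytes/s.
File B is larger; ratio = 259,072,000 / 48,576,000 = 5.33.

File B, by a factor of 5.33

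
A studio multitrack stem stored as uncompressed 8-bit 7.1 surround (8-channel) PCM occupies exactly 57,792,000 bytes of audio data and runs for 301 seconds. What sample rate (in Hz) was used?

24,000 Hz

Bytes = sample_rate × seconds × bytes_per_sample × channels.
sample_rate = 57,792,000 / (301 × 1 × 8) = 57,792,000 / 2,408 = 24,000 Hz.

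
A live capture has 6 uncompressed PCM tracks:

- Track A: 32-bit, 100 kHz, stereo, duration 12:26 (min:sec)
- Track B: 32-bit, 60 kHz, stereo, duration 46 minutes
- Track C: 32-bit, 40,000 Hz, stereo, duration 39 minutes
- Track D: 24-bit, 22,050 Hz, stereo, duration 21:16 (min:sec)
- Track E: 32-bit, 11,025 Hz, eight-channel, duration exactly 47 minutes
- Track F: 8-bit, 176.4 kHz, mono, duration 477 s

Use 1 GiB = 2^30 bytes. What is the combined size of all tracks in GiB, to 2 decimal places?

3.65 GiB

Track A: 12:26 (min:sec) = 746 s; 100,000 × 746 × 4 × 2 = 596,800,000 bytes.
Track B: 46 minutes = 2,760 s; 60,000 × 2,760 × 4 × 2 = 1,324,800,000 bytes.
Track C: 39 minutes = 2,340 s; 40,000 × 2,340 × 4 × 2 = 748,800,000 bytes.
Track D: 21:16 (min:sec) = 1,276 s; 22,050 × 1,276 × 3 × 2 = 168,814,800 bytes.
Track E: exactly 47 minutes = 2,820 s; 11,025 × 2,820 × 4 × 8 = 994,896,000 bytes.
Track F: 176,400 × 477 × 1 × 1 = 84,142,800 bytes.
Total = 3,918,253,600 bytes = 3.65 GiB.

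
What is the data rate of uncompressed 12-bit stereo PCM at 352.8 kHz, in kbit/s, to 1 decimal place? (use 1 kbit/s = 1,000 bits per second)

8467.2 kbit/s

Bit rate = 352,800 × 12 × 2 = 8,467,200 bits/s.
= 8467.2 kbit/s.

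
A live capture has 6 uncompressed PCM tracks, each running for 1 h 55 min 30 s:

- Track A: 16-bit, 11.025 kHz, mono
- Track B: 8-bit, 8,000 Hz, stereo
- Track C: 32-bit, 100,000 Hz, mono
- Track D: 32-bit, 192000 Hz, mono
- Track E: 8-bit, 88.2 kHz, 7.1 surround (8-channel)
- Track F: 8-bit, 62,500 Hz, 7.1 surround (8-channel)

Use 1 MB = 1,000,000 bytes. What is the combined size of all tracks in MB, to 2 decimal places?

16712.73 MB

1 h 55 min 30 s = 6,930 s.
Track A: 11,025 × 6,930 × 2 × 1 = 152,806,500 bytes.
Track B: 8,000 × 6,930 × 1 × 2 = 110,880,000 bytes.
Track C: 100,000 × 6,930 × 4 × 1 = 2,772,000,000 bytes.
Track D: 192,000 × 6,930 × 4 × 1 = 5,322,240,000 bytes.
Track E: 88,200 × 6,930 × 1 × 8 = 4,889,808,000 bytes.
Track F: 62,500 × 6,930 × 1 × 8 = 3,465,000,000 bytes.
Total = 16,712,734,500 bytes = 16712.73 MB.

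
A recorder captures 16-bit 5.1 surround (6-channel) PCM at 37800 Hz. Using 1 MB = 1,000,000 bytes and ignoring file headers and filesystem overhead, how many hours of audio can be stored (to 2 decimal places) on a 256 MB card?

Uncompressed byte rate = 37,800 × 2 × 6 = 453,600 bytes/s.
Capacity = 256 × 1,000,000 = 256,000,000 bytes.
256,000,000 / 453,600 ≈ 564.37 s → 0.16 hours.

0.16 hours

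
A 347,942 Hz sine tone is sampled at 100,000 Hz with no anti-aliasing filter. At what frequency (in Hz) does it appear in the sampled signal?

47,942 Hz

Nyquist = 100,000/2 = 50,000 Hz; 347,942 Hz exceeds it.
Alias = |347,942 − 3×100,000| = |347,942 − 300,000| = 47,942 Hz.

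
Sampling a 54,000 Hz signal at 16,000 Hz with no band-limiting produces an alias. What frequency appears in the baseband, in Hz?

6,000 Hz

Nyquist = 16,000/2 = 8,000 Hz; 54,000 Hz exceeds it.
Alias = |54,000 − 3×16,000| = |54,000 − 48,000| = 6,000 Hz.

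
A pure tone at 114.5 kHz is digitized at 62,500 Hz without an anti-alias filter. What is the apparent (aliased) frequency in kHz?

10.5 kHz

Nyquist = 62,500/2 = 31,250 Hz; 114,500 Hz exceeds it.
Alias = |114,500 − 2×62,500| = |114,500 − 125,000| = 10,500 Hz = 10.5 kHz.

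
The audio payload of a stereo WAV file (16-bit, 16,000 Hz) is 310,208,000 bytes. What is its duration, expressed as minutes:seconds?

Byte rate = 16,000 × 2 × 2 = 64,000 bytes/s.
Duration = 310,208,000 / 64,000 = 4,847 s.
4,847 s = 80:47.

80:47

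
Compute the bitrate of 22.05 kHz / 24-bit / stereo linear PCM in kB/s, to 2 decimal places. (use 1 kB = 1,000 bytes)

Bit rate = 22,050 × 24 × 2 = 1,058,400 bits/s.
1,058,400 / 8 = 132,300 B/s = 132.30 kB/s.

132.30 kB/s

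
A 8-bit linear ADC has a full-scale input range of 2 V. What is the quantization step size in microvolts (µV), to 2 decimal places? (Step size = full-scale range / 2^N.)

2 V / 2^8 = 2 / 256 V = 7812.50 µV.

7812.50 µV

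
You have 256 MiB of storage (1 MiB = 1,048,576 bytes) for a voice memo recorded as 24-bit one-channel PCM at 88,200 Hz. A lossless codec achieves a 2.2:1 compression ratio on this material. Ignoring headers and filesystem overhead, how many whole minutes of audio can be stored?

37 minutes

Uncompressed byte rate = 88,200 × 3 × 1 = 264,600 bytes/s.
After 2.2:1 compression, effective rate ≈ 120272.73 bytes/s.
Capacity = 256 × 1,048,576 = 268,435,456 bytes.
268,435,456 / effective rate ≈ 2231.89 s → 37 minutes.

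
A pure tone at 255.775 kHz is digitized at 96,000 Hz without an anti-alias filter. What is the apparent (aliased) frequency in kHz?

32.225 kHz

Nyquist = 96,000/2 = 48,000 Hz; 255,775 Hz exceeds it.
Alias = |255,775 − 3×96,000| = |255,775 − 288,000| = 32,225 Hz = 32.225 kHz.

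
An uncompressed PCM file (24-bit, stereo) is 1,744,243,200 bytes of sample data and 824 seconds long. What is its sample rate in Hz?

352,800 Hz

Bytes = sample_rate × seconds × bytes_per_sample × channels.
sample_rate = 1,744,243,200 / (824 × 3 × 2) = 1,744,243,200 / 4,944 = 352,800 Hz.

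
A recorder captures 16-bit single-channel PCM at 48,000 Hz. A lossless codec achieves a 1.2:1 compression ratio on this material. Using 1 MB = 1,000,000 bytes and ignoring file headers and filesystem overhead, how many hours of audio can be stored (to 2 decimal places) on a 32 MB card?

Uncompressed byte rate = 48,000 × 2 × 1 = 96,000 bytes/s.
After 1.2:1 compression, effective rate ≈ 80000 bytes/s.
Capacity = 32 × 1,000,000 = 32,000,000 bytes.
32,000,000 / effective rate ≈ 400 s → 0.11 hours.

0.11 hours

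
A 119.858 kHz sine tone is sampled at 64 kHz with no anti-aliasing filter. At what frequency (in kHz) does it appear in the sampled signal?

Nyquist = 64,000/2 = 32,000 Hz; 119,858 Hz exceeds it.
Alias = |119,858 − 2×64,000| = |119,858 − 128,000| = 8,142 Hz = 8.142 kHz.

8.142 kHz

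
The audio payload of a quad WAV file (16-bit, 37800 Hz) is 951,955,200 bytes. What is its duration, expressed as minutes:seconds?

52:28

Byte rate = 37,800 × 2 × 4 = 302,400 bytes/s.
Duration = 951,955,200 / 302,400 = 3,148 s.
3,148 s = 52:28.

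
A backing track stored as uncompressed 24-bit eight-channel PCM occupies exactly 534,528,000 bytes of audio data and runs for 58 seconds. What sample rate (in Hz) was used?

384,000 Hz

Bytes = sample_rate × seconds × bytes_per_sample × channels.
sample_rate = 534,528,000 / (58 × 3 × 8) = 534,528,000 / 1,392 = 384,000 Hz.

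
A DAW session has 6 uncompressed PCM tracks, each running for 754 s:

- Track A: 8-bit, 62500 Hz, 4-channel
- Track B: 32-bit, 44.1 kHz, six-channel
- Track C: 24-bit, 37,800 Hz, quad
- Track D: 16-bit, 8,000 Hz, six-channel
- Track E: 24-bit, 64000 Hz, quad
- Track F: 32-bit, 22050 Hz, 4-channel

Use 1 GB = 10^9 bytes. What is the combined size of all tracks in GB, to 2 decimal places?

2.25 GB

Track A: 62,500 × 754 × 1 × 4 = 188,500,000 bytes.
Track B: 44,100 × 754 × 4 × 6 = 798,033,600 bytes.
Track C: 37,800 × 754 × 3 × 4 = 342,014,400 bytes.
Track D: 8,000 × 754 × 2 × 6 = 72,384,000 bytes.
Track E: 64,000 × 754 × 3 × 4 = 579,072,000 bytes.
Track F: 22,050 × 754 × 4 × 4 = 266,011,200 bytes.
Total = 2,246,015,200 bytes = 2.25 GB.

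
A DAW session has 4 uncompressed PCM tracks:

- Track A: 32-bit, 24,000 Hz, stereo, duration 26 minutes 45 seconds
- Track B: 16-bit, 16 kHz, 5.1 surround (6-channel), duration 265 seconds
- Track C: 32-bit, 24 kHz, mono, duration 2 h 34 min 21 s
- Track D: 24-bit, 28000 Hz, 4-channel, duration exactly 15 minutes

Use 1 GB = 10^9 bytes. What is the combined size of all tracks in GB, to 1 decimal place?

Track A: 26 minutes 45 seconds = 1,605 s; 24,000 × 1,605 × 4 × 2 = 308,160,000 bytes.
Track B: 16,000 × 265 × 2 × 6 = 50,880,000 bytes.
Track C: 2 h 34 min 21 s = 9,261 s; 24,000 × 9,261 × 4 × 1 = 889,056,000 bytes.
Track D: exactly 15 minutes = 900 s; 28,000 × 900 × 3 × 4 = 302,400,000 bytes.
Total = 1,550,496,000 bytes = 1.6 GB.

1.6 GB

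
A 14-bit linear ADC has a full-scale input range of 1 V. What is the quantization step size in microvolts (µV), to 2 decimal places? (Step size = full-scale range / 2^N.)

1 V / 2^14 = 1 / 16,384 V = 61.04 µV.

61.04 µV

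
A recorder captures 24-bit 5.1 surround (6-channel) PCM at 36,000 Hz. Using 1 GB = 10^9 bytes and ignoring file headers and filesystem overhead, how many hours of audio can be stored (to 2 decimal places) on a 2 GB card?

Uncompressed byte rate = 36,000 × 3 × 6 = 648,000 bytes/s.
Capacity = 2 × 1,000,000,000 = 2,000,000,000 bytes.
2,000,000,000 / 648,000 ≈ 3086.42 s → 0.86 hours.

0.86 hours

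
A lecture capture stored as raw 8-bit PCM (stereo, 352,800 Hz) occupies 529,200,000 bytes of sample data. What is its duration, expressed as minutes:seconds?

Byte rate = 352,800 × 1 × 2 = 705,600 bytes/s.
Duration = 529,200,000 / 705,600 = 750 s.
750 s = 12:30.

12:30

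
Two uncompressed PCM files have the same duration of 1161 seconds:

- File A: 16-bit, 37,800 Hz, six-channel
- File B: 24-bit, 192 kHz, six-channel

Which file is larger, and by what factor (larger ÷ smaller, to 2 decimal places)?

File B, by a factor of 7.62

File A: 37,800 × 2 × 6 = 453,600 bytes/s.
File B: 192,000 × 3 × 6 = 3,456,000 bytes/s.
File B is larger; ratio = 4,012,416,000 / 526,629,600 = 7.62.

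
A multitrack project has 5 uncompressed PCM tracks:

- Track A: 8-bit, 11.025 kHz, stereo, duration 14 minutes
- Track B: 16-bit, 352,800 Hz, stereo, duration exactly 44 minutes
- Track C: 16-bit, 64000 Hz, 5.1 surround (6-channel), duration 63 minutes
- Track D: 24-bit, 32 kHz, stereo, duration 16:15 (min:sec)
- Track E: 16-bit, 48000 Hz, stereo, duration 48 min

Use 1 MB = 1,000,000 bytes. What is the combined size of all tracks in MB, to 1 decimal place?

7387.3 MB

Track A: 14 minutes = 840 s; 11,025 × 840 × 1 × 2 = 18,522,000 bytes.
Track B: exactly 44 minutes = 2,640 s; 352,800 × 2,640 × 2 × 2 = 3,725,568,000 bytes.
Track C: 63 minutes = 3,780 s; 64,000 × 3,780 × 2 × 6 = 2,903,040,000 bytes.
Track D: 16:15 (min:sec) = 975 s; 32,000 × 975 × 3 × 2 = 187,200,000 bytes.
Track E: 48 min = 2,880 s; 48,000 × 2,880 × 2 × 2 = 552,960,000 bytes.
Total = 7,387,290,000 bytes = 7387.3 MB.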